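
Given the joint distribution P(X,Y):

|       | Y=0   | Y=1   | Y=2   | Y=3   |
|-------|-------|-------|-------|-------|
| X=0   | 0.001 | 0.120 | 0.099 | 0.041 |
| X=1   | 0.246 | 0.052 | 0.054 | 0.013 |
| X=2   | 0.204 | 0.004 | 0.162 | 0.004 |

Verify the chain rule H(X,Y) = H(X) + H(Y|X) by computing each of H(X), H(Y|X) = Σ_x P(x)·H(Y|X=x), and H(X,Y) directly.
H(X) = 1.5672 bits, H(Y|X) = 1.3144 bits, H(X,Y) = 2.8816 bits

Marginal of X (row sums):
  P(X=0) = 0.001 + 0.120 + 0.099 + 0.041 = 0.261
  P(X=1) = 0.246 + 0.052 + 0.054 + 0.013 = 0.365
  P(X=2) = 0.204 + 0.004 + 0.162 + 0.004 = 0.374
H(X) = -[0.261·log₂(0.261) + 0.365·log₂(0.365) + 0.374·log₂(0.374)]
  = 0.5058 + 0.5307 + 0.5307 = 1.5672 bits

H(Y|X) = Σ_x P(x)·H(Y|X=x):
  X=0: P(X=0) = 0.261, P(Y|X=0) = (1/261, 40/87, 11/29, 41/261) → H(Y|X=0) = 1.4961
  X=1: P(X=1) = 0.365, P(Y|X=1) = (246/365, 52/365, 54/365, 13/365) → H(Y|X=1) = 1.3634
  X=2: P(X=2) = 0.374, P(Y|X=2) = (6/11, 2/187, 81/187, 2/187) → H(Y|X=2) = 1.1399
H(Y|X) = 0.261·1.4961 + 0.365·1.3634 + 0.374·1.1399 = 1.3144 bits

H(X,Y) = -Σ_{x,y} P(x,y) log₂ P(x,y). Per-cell terms -P(x,y)·log₂P(x,y):
  X=0: 0.0100, 0.3671, 0.3303, 0.1889
  X=1: 0.4977, 0.2218, 0.2274, 0.0814
  X=2: 0.4678, 0.0319, 0.4254, 0.0319
Sum of the 12 terms: H(X,Y) = 2.8816 bits

Chain rule check:
  H(X) + H(Y|X) = 1.5672 + 1.3144 = 2.8816 bits
  H(X,Y) = 2.8816 bits
✓ Chain rule verified.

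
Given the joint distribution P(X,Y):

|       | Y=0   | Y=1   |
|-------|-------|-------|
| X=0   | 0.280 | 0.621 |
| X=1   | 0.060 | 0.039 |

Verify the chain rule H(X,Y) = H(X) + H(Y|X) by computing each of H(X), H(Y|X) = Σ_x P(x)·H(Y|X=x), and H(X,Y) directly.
H(X) = 0.4658 bits, H(Y|X) = 0.9013 bits, H(X,Y) = 1.3671 bits

Marginal of X (row sums):
  P(X=0) = 0.280 + 0.621 = 0.901
  P(X=1) = 0.060 + 0.039 = 0.099
H(X) = -[0.901·log₂(0.901) + 0.099·log₂(0.099)]
  = 0.13551 + 0.33031 = 0.4658 bits

H(Y|X) = Σ_x P(x)·H(Y|X=x):
  X=0: P(X=0) = 0.901, P(Y|X=0) = (280/901, 621/901) → H(Y|X=0) = 0.89406
  X=1: P(X=1) = 0.099, P(Y|X=1) = (20/33, 13/33) → H(Y|X=1) = 0.96729
H(Y|X) = 0.901·0.89406 + 0.099·0.96729 = 0.9013 bits

H(X,Y) = -Σ_{x,y} P(x,y) log₂ P(x,y). Per-cell terms -P(x,y)·log₂P(x,y):
  X=0: 0.51422, 0.42683
  X=1: 0.24353, 0.18253
Sum of the 4 terms: H(X,Y) = 1.3671 bits

Chain rule check:
  H(X) + H(Y|X) = 0.4658 + 0.9013 = 1.3671 bits
  H(X,Y) = 1.3671 bits
✓ Chain rule verified.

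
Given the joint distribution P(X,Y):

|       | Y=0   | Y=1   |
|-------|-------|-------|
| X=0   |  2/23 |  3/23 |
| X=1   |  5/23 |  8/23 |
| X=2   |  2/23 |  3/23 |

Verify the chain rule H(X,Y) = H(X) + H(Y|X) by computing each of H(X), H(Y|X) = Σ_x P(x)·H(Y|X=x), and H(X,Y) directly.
H(X) = 1.4225 bits, H(Y|X) = 0.9655 bits, H(X,Y) = 2.3879 bits

Marginal of X (row sums):
  P(X=0) = 2/23 + 3/23 = 5/23
  P(X=1) = 5/23 + 8/23 = 13/23
  P(X=2) = 2/23 + 3/23 = 5/23
H(X) = -[(5/23)·log₂(5/23) + (13/23)·log₂(13/23) + (5/23)·log₂(5/23)]
  = 0.478616 + 0.465243 + 0.478616 = 1.4225 bits

H(Y|X) = Σ_x P(x)·H(Y|X=x):
  X=0: P(X=0) = 5/23, P(Y|X=0) = (2/5, 3/5) → H(Y|X=0) = 0.970951
  X=1: P(X=1) = 13/23, P(Y|X=1) = (5/13, 8/13) → H(Y|X=1) = 0.961237
  X=2: P(X=2) = 5/23, P(Y|X=2) = (2/5, 3/5) → H(Y|X=2) = 0.970951
H(Y|X) = (5/23)·0.970951 + (13/23)·0.961237 + (5/23)·0.970951 = 0.9655 bits

H(X,Y) = -Σ_{x,y} P(x,y) log₂ P(x,y). Per-cell terms -P(x,y)·log₂P(x,y):
  X=0: 0.306397, 0.383296
  X=1: 0.478616, 0.529935
  X=2: 0.306397, 0.383296
Sum of the 6 terms: H(X,Y) = 2.3879 bits

Chain rule check:
  H(X) + H(Y|X) = 1.4225 + 0.9655 = 2.3880 bits
  H(X,Y) = 2.3879 bits
✓ Chain rule verified (Δ = 0.0001 is 4-dp rounding noise: each of the three values was rounded independently).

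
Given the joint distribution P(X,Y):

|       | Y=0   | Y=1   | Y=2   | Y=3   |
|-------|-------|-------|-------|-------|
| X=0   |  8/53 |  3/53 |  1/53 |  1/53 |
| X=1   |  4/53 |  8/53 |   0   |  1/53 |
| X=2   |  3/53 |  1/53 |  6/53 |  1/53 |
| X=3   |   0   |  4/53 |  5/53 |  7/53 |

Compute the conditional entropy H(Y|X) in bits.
1.4714 bits

H(Y|X) = H(X,Y) - H(X)

H(X,Y) = -Σ_{x,y} P(x,y) log₂ P(x,y). Per-cell terms -P(x,y)·log₂P(x,y):
  X=0: 0.41176, 0.23451, 0.10807, 0.10807
  X=1: 0.28135, 0.41176, 0.00000, 0.10807
  X=2: 0.23451, 0.10807, 0.35581, 0.10807
  X=3: 0.00000, 0.28135, 0.32132, 0.38574
  (cells with P = 0 contribute 0)
Sum of the 16 terms: H(X,Y) = 3.4585 bits

Marginal of X (row sums):
  P(X=0) = 8/53 + 3/53 + 1/53 + 1/53 = 13/53
  P(X=1) = 4/53 + 8/53 + 0 + 1/53 = 13/53
  P(X=2) = 3/53 + 1/53 + 6/53 + 1/53 = 11/53
  P(X=3) = 0 + 4/53 + 5/53 + 7/53 = 16/53
H(X) = -[(13/53)·log₂(13/53) + (13/53)·log₂(13/53) + (11/53)·log₂(11/53) + (16/53)·log₂(16/53)]
  = 0.49731 + 0.49731 + 0.47082 + 0.52164 = 1.9871 bits

H(Y|X) = H(X,Y) - H(X) = 3.4585 - 1.9871 = 1.4714 bits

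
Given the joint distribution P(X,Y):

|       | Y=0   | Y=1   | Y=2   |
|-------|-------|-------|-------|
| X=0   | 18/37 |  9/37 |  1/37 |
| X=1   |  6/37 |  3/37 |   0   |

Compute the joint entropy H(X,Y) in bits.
1.8621 bits

H(X,Y) = -Σ_{x,y} P(x,y) log₂ P(x,y). Per-cell terms -P(x,y)·log₂P(x,y):
  X=0: 0.5057, 0.4961, 0.1408
  X=1: 0.4256, 0.2939, 0.0000
  (cells with P = 0 contribute 0)
Sum of the 6 terms: H(X,Y) = 1.8621 bits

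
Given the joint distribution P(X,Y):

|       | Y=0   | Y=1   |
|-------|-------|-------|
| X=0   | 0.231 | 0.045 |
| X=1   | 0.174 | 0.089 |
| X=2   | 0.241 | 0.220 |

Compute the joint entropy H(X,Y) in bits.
2.4146 bits

H(X,Y) = -Σ_{x,y} P(x,y) log₂ P(x,y). Per-cell terms -P(x,y)·log₂P(x,y):
  X=0: 0.48834, 0.20133
  X=1: 0.43897, 0.31061
  X=2: 0.49475, 0.48057
Sum of the 6 terms: H(X,Y) = 2.4146 bits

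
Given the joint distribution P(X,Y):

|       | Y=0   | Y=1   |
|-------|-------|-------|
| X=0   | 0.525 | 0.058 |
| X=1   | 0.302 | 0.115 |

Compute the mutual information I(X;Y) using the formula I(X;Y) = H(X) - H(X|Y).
0.0378 bits

I(X;Y) = H(X) - H(X|Y)

Marginal of X (row sums):
  P(X=0) = 0.525 + 0.058 = 0.583
  P(X=1) = 0.302 + 0.115 = 0.417
H(X) = -[0.583·log₂(0.583) + 0.417·log₂(0.417)]
  = 0.453826 + 0.526204 = 0.980030 bits

Marginal of Y (column sums):
  P(Y=0) = 0.525 + 0.302 = 0.827
  P(Y=1) = 0.058 + 0.115 = 0.173
H(X|Y) = Σ_y P(y)·H(X|Y=y):
  Y=0: P(Y=0) = 0.827, P(X|Y=0) = (525/827, 302/827) → H(X|Y=0) = 0.946895
  Y=1: P(Y=1) = 0.173, P(X|Y=1) = (58/173, 115/173) → H(X|Y=1) = 0.920211
H(X|Y) = 0.827·0.946895 + 0.173·0.920211 = 0.942279 bits

I(X;Y) = H(X) - H(X|Y) = 0.980030 - 0.942279 = 0.0378 bits

Cross-check via I(X;Y) = H(X) + H(Y) - H(X,Y): computing H(Y) from the column sums and H(X,Y) from the 4 cells in the same way gives H(Y) = 0.664522 bits and H(X,Y) = 1.606801 bits, so
I(X;Y) = 0.980030 + 0.664522 - 1.606801 = 0.0378 bits ✓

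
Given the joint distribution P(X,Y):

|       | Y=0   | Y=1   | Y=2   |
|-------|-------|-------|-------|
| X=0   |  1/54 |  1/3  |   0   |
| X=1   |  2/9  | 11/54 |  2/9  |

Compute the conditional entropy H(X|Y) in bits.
0.6084 bits

H(X|Y) = H(X,Y) - H(Y)

H(X,Y) = -Σ_{x,y} P(x,y) log₂ P(x,y). Per-cell terms -P(x,y)·log₂P(x,y):
  X=0: 0.1066, 0.5283, 0.0000
  X=1: 0.4822, 0.4676, 0.4822
  (cells with P = 0 contribute 0)
Sum of the 6 terms: H(X,Y) = 2.0669 bits

Marginal of Y (column sums):
  P(Y=0) = 1/54 + 2/9 = 13/54
  P(Y=1) = 1/3 + 11/54 = 29/54
  P(Y=2) = 0 + 2/9 = 2/9
H(Y) = -[(13/54)·log₂(13/54) + (29/54)·log₂(29/54) + (2/9)·log₂(2/9)]
  = 0.4946 + 0.4817 + 0.4822 = 1.4585 bits

H(X|Y) = H(X,Y) - H(Y) = 2.0669 - 1.4585 = 0.6084 bits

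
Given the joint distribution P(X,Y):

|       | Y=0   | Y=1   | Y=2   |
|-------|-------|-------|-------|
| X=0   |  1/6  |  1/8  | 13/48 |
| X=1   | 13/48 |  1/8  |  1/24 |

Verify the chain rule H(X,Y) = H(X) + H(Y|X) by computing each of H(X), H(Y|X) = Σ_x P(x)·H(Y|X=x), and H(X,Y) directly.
H(X) = 0.9887 bits, H(Y|X) = 1.4040 bits, H(X,Y) = 2.3927 bits

Marginal of X (row sums):
  P(X=0) = 1/6 + 1/8 + 13/48 = 9/16
  P(X=1) = 13/48 + 1/8 + 1/24 = 7/16
H(X) = -[(9/16)·log₂(9/16) + (7/16)·log₂(7/16)]
  = 0.466917 + 0.521782 = 0.9887 bits

H(Y|X) = Σ_x P(x)·H(Y|X=x):
  X=0: P(X=0) = 9/16, P(Y|X=0) = (8/27, 2/9, 13/27) → H(Y|X=0) = 1.509869
  X=1: P(X=1) = 7/16, P(Y|X=1) = (13/21, 2/7, 2/21) → H(Y|X=1) = 1.267770
H(Y|X) = (9/16)·1.509869 + (7/16)·1.267770 = 1.4040 bits

H(X,Y) = -Σ_{x,y} P(x,y) log₂ P(x,y). Per-cell terms -P(x,y)·log₂P(x,y):
  X=0: 0.430827, 0.375000, 0.510392
  X=1: 0.510392, 0.375000, 0.191040
Sum of the 6 terms: H(X,Y) = 2.3927 bits

Chain rule check:
  H(X) + H(Y|X) = 0.9887 + 1.4040 = 2.3927 bits
  H(X,Y) = 2.3927 bits
✓ Chain rule verified.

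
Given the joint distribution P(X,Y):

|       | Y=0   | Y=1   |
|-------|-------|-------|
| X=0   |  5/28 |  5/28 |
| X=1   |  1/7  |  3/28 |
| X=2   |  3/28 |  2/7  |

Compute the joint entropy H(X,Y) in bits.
2.4956 bits

H(X,Y) = -Σ_{x,y} P(x,y) log₂ P(x,y). Per-cell terms -P(x,y)·log₂P(x,y):
  X=0: 0.44383, 0.44383
  X=1: 0.40105, 0.34526
  X=2: 0.34526, 0.51639
Sum of the 6 terms: H(X,Y) = 2.4956 bits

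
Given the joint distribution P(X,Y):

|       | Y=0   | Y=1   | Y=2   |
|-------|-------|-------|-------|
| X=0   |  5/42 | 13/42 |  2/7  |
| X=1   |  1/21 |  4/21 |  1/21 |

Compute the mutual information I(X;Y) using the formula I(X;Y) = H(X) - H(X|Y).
0.0427 bits

I(X;Y) = H(X) - H(X|Y)

Marginal of X (row sums):
  P(X=0) = 5/42 + 13/42 + 2/7 = 5/7
  P(X=1) = 1/21 + 4/21 + 1/21 = 2/7
H(X) = -[(5/7)·log₂(5/7) + (2/7)·log₂(2/7)]
  = 0.34673 + 0.51639 = 0.86312 bits

Marginal of Y (column sums):
  P(Y=0) = 5/42 + 1/21 = 1/6
  P(Y=1) = 13/42 + 4/21 = 1/2
  P(Y=2) = 2/7 + 1/21 = 1/3
H(X|Y) = Σ_y P(y)·H(X|Y=y):
  Y=0: P(Y=0) = 1/6, P(X|Y=0) = (5/7, 2/7) → H(X|Y=0) = 0.86312
  Y=1: P(Y=1) = 1/2, P(X|Y=1) = (13/21, 8/21) → H(X|Y=1) = 0.95871
  Y=2: P(Y=2) = 1/3, P(X|Y=2) = (6/7, 1/7) → H(X|Y=2) = 0.59167
H(X|Y) = (1/6)·0.86312 + (1/2)·0.95871 + (1/3)·0.59167 = 0.82043 bits

I(X;Y) = H(X) - H(X|Y) = 0.86312 - 0.82043 = 0.0427 bits

Cross-check via I(X;Y) = H(X) + H(Y) - H(X,Y): computing H(Y) from the column sums and H(X,Y) from the 6 cells in the same way gives H(Y) = 1.45915 bits and H(X,Y) = 2.27958 bits, so
I(X;Y) = 0.86312 + 1.45915 - 2.27958 = 0.0427 bits ✓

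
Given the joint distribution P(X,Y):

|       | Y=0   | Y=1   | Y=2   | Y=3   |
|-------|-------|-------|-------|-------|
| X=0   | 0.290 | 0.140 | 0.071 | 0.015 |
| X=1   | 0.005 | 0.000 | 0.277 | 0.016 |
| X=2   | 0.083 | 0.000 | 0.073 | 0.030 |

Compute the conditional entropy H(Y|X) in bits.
1.1846 bits

H(Y|X) = H(X,Y) - H(X)

H(X,Y) = -Σ_{x,y} P(x,y) log₂ P(x,y). Per-cell terms -P(x,y)·log₂P(x,y):
  X=0: 0.51790, 0.39711, 0.27094, 0.09088
  X=1: 0.03822, 0.00000, 0.51302, 0.09545
  X=2: 0.29803, 0.00000, 0.27565, 0.15177
  (cells with P = 0 contribute 0)
Sum of the 12 terms: H(X,Y) = 2.6490 bits

Marginal of X (row sums):
  P(X=0) = 0.290 + 0.140 + 0.071 + 0.015 = 0.516
  P(X=1) = 0.005 + 0.000 + 0.277 + 0.016 = 0.298
  P(X=2) = 0.083 + 0.000 + 0.073 + 0.030 = 0.186
H(X) = -[0.516·log₂(0.516) + 0.298·log₂(0.298) + 0.186·log₂(0.186)]
  = 0.49255 + 0.52049 + 0.45135 = 1.4644 bits

H(Y|X) = H(X,Y) - H(X) = 2.6490 - 1.4644 = 1.1846 bits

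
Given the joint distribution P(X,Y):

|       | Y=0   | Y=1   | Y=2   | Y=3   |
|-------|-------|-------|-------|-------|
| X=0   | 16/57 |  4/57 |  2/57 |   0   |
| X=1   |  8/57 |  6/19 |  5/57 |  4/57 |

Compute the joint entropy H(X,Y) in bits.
2.4527 bits

H(X,Y) = -Σ_{x,y} P(x,y) log₂ P(x,y). Per-cell terms -P(x,y)·log₂P(x,y):
  X=0: 0.514495, 0.268975, 0.169575, 0.000000
  X=1: 0.397599, 0.525147, 0.307979, 0.268975
  (cells with P = 0 contribute 0)
Sum of the 8 terms: H(X,Y) = 2.4527 bits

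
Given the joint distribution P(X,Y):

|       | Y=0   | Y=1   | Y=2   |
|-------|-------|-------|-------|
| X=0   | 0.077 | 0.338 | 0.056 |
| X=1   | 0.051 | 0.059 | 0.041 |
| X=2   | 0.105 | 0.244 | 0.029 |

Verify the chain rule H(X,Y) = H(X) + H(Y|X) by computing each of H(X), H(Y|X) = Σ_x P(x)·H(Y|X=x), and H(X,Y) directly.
H(X) = 1.4540 bits, H(Y|X) = 1.2276 bits, H(X,Y) = 2.6815 bits

Marginal of X (row sums):
  P(X=0) = 0.077 + 0.338 + 0.056 = 0.471
  P(X=1) = 0.051 + 0.059 + 0.041 = 0.151
  P(X=2) = 0.105 + 0.244 + 0.029 = 0.378
H(X) = -[0.471·log₂(0.471) + 0.151·log₂(0.151) + 0.378·log₂(0.378)]
  = 0.51160 + 0.41183 + 0.53054 = 1.4540 bits

H(Y|X) = Σ_x P(x)·H(Y|X=x):
  X=0: P(X=0) = 0.471, P(Y|X=0) = (77/471, 338/471, 56/471) → H(Y|X=0) = 1.13595
  X=1: P(X=1) = 0.151, P(Y|X=1) = (51/151, 59/151, 41/151) → H(Y|X=1) = 1.56934
  X=2: P(X=2) = 0.378, P(Y|X=2) = (5/18, 122/189, 29/378) → H(Y|X=2) = 1.20516
H(Y|X) = 0.471·1.13595 + 0.151·1.56934 + 0.378·1.20516 = 1.2276 bits

H(X,Y) = -Σ_{x,y} P(x,y) log₂ P(x,y). Per-cell terms -P(x,y)·log₂P(x,y):
  X=0: 0.28482, 0.52894, 0.23287
  X=1: 0.21896, 0.24091, 0.18894
  X=2: 0.34141, 0.49655, 0.14813
Sum of the 9 terms: H(X,Y) = 2.6815 bits

Chain rule check:
  H(X) + H(Y|X) = 1.4540 + 1.2276 = 2.6816 bits
  H(X,Y) = 2.6815 bits
✓ Chain rule verified (Δ = 0.0001 is 4-dp rounding noise: each of the three values was rounded independently).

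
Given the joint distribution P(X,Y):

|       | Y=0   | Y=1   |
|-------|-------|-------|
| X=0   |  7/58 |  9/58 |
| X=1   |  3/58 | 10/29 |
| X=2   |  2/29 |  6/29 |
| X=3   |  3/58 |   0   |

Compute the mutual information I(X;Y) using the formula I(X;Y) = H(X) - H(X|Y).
0.1546 bits

I(X;Y) = H(X) - H(X|Y)

Marginal of X (row sums):
  P(X=0) = 7/58 + 9/58 = 8/29
  P(X=1) = 3/58 + 10/29 = 23/58
  P(X=2) = 2/29 + 6/29 = 8/29
  P(X=3) = 3/58 + 0 = 3/58
H(X) = -[(8/29)·log₂(8/29) + (23/58)·log₂(23/58) + (8/29)·log₂(8/29) + (3/58)·log₂(3/58)]
  = 0.512546 + 0.529166 + 0.512546 + 0.221018 = 1.77528 bits

Marginal of Y (column sums):
  P(Y=0) = 7/58 + 3/58 + 2/29 + 3/58 = 17/58
  P(Y=1) = 9/58 + 10/29 + 6/29 + 0 = 41/58
H(X|Y) = Σ_y P(y)·H(X|Y=y):
  Y=0: P(Y=0) = 17/58, P(X|Y=0) = (7/17, 3/17, 4/17, 3/17) → H(X|Y=0) = 1.901506
  Y=1: P(Y=1) = 41/58, P(X|Y=1) = (9/41, 20/41, 12/41, 0) → H(X|Y=1) = 1.504200
H(X|Y) = (17/58)·1.901506 + (41/58)·1.504200 = 1.62065 bits

I(X;Y) = H(X) - H(X|Y) = 1.77528 - 1.62065 = 0.1546 bits

Cross-check via I(X;Y) = H(X) + H(Y) - H(X,Y): computing H(Y) from the column sums and H(X,Y) from the 8 cells in the same way gives H(Y) = 0.87270 bits and H(X,Y) = 2.49335 bits, so
I(X;Y) = 1.77528 + 0.87270 - 2.49335 = 0.1546 bits ✓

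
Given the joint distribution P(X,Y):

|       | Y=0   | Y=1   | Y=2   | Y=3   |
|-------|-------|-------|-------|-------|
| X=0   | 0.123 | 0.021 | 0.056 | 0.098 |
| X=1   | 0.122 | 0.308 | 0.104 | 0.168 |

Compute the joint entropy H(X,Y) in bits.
2.7157 bits

H(X,Y) = -Σ_{x,y} P(x,y) log₂ P(x,y). Per-cell terms -P(x,y)·log₂P(x,y):
  X=0: 0.3719, 0.1170, 0.2329, 0.3284
  X=1: 0.3703, 0.5233, 0.3396, 0.4323
Sum of the 8 terms: H(X,Y) = 2.7157 bits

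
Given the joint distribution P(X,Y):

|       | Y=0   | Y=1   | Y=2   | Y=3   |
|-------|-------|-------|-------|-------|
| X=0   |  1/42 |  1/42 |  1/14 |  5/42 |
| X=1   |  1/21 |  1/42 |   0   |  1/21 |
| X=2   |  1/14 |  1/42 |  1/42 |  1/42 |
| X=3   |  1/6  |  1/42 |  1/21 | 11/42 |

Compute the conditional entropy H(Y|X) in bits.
1.6132 bits

H(Y|X) = H(X,Y) - H(X)

H(X,Y) = -Σ_{x,y} P(x,y) log₂ P(x,y). Per-cell terms -P(x,y)·log₂P(x,y):
  X=0: 0.12839, 0.12839, 0.27195, 0.36552
  X=1: 0.20916, 0.12839, 0.00000, 0.20916
  X=2: 0.27195, 0.12839, 0.12839, 0.12839
  X=3: 0.43083, 0.12839, 0.20916, 0.50623
  (cells with P = 0 contribute 0)
Sum of the 16 terms: H(X,Y) = 3.3727 bits

Marginal of X (row sums):
  P(X=0) = 1/42 + 1/42 + 1/14 + 5/42 = 5/21
  P(X=1) = 1/21 + 1/42 + 0 + 1/21 = 5/42
  P(X=2) = 1/14 + 1/42 + 1/42 + 1/42 = 1/7
  P(X=3) = 1/6 + 1/42 + 1/21 + 11/42 = 1/2
H(X) = -[(5/21)·log₂(5/21) + (5/42)·log₂(5/42) + (1/7)·log₂(1/7) + (1/2)·log₂(1/2)]
  = 0.49295 + 0.36552 + 0.40105 + 0.50000 = 1.7595 bits

H(Y|X) = H(X,Y) - H(X) = 3.3727 - 1.7595 = 1.6132 bits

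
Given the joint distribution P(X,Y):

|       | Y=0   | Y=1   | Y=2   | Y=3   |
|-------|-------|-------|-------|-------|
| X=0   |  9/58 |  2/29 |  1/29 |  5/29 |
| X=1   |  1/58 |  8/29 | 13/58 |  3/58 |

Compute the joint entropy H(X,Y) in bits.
2.6061 bits

H(X,Y) = -Σ_{x,y} P(x,y) log₂ P(x,y). Per-cell terms -P(x,y)·log₂P(x,y):
  X=0: 0.4171, 0.2661, 0.1675, 0.4373
  X=1: 0.1010, 0.5125, 0.4836, 0.2210
Sum of the 8 terms: H(X,Y) = 2.6061 bits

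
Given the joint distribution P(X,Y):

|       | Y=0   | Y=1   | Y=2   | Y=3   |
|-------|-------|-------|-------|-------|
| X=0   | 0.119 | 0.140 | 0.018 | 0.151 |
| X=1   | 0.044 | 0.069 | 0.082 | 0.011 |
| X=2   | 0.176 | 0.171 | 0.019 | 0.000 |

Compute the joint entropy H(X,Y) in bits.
3.0960 bits

H(X,Y) = -Σ_{x,y} P(x,y) log₂ P(x,y). Per-cell terms -P(x,y)·log₂P(x,y):
  X=0: 0.3654, 0.3971, 0.1043, 0.4118
  X=1: 0.1983, 0.2662, 0.2959, 0.0716
  X=2: 0.4411, 0.4357, 0.1086, 0.0000
  (cells with P = 0 contribute 0)
Sum of the 12 terms: H(X,Y) = 3.0960 bits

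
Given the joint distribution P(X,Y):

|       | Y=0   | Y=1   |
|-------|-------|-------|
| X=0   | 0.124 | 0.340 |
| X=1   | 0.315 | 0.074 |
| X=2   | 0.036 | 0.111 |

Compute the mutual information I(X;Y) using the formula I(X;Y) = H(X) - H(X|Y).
0.2185 bits

I(X;Y) = H(X) - H(X|Y)

Marginal of X (row sums):
  P(X=0) = 0.124 + 0.340 = 0.464
  P(X=1) = 0.315 + 0.074 = 0.389
  P(X=2) = 0.036 + 0.111 = 0.147
H(X) = -[0.464·log₂(0.464) + 0.389·log₂(0.389) + 0.147·log₂(0.147)]
  = 0.5140 + 0.5299 + 0.4066 = 1.4505 bits

Marginal of Y (column sums):
  P(Y=0) = 0.124 + 0.315 + 0.036 = 0.475
  P(Y=1) = 0.340 + 0.074 + 0.111 = 0.525
H(X|Y) = Σ_y P(y)·H(X|Y=y):
  Y=0: P(Y=0) = 0.475, P(X|Y=0) = (124/475, 63/95, 36/475) → H(X|Y=0) = 1.1809
  Y=1: P(Y=1) = 0.525, P(X|Y=1) = (68/105, 74/525, 37/175) → H(X|Y=1) = 1.2783
H(X|Y) = 0.475·1.1809 + 0.525·1.2783 = 1.2320 bits

I(X;Y) = H(X) - H(X|Y) = 1.4505 - 1.2320 = 0.2185 bits

Cross-check via I(X;Y) = H(X) + H(Y) - H(X,Y): computing H(Y) from the column sums and H(X,Y) from the 6 cells in the same way gives H(Y) = 0.9982 bits and H(X,Y) = 2.2302 bits, so
I(X;Y) = 1.4505 + 0.9982 - 2.2302 = 0.2185 bits ✓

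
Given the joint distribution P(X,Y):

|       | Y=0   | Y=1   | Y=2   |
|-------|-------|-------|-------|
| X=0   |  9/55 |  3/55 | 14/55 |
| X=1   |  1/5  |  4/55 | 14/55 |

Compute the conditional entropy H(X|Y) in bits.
0.9955 bits

H(X|Y) = H(X,Y) - H(Y)

H(X,Y) = -Σ_{x,y} P(x,y) log₂ P(x,y). Per-cell terms -P(x,y)·log₂P(x,y):
  X=0: 0.4273, 0.2289, 0.5025
  X=1: 0.4644, 0.2750, 0.5025
Sum of the 6 terms: H(X,Y) = 2.4006 bits

Marginal of Y (column sums):
  P(Y=0) = 9/55 + 1/5 = 4/11
  P(Y=1) = 3/55 + 4/55 = 7/55
  P(Y=2) = 14/55 + 14/55 = 28/55
H(Y) = -[(4/11)·log₂(4/11) + (7/55)·log₂(7/55) + (28/55)·log₂(28/55)]
  = 0.5307 + 0.3785 + 0.4959 = 1.4051 bits

H(X|Y) = H(X,Y) - H(Y) = 2.4006 - 1.4051 = 0.9955 bits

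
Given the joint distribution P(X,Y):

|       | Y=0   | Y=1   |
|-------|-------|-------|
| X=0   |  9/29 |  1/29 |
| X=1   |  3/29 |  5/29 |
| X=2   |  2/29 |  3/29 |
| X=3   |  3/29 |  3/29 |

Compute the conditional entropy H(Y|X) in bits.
0.7993 bits

H(Y|X) = H(X,Y) - H(X)

H(X,Y) = -Σ_{x,y} P(x,y) log₂ P(x,y). Per-cell terms -P(x,y)·log₂P(x,y):
  X=0: 0.523879, 0.167517
  X=1: 0.338588, 0.437251
  X=2: 0.266068, 0.338588
  X=3: 0.338588, 0.338588
Sum of the 8 terms: H(X,Y) = 2.74907 bits

Marginal of X (row sums):
  P(X=0) = 9/29 + 1/29 = 10/29
  P(X=1) = 3/29 + 5/29 = 8/29
  P(X=2) = 2/29 + 3/29 = 5/29
  P(X=3) = 3/29 + 3/29 = 6/29
H(X) = -[(10/29)·log₂(10/29) + (8/29)·log₂(8/29) + (5/29)·log₂(5/29) + (6/29)·log₂(6/29)]
  = 0.529673 + 0.512546 + 0.437251 + 0.470280 = 1.94975 bits

H(Y|X) = H(X,Y) - H(X) = 2.74907 - 1.94975 = 0.7993 bits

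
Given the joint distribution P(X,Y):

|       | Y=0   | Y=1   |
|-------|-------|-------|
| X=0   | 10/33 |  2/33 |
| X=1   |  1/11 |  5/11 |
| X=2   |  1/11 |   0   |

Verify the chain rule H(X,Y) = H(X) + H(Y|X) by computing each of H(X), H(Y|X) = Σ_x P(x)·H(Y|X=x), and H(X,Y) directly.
H(X) = 1.3222 bits, H(Y|X) = 0.5909 bits, H(X,Y) = 1.9131 bits

Marginal of X (row sums):
  P(X=0) = 10/33 + 2/33 = 4/11
  P(X=1) = 1/11 + 5/11 = 6/11
  P(X=2) = 1/11 + 0 = 1/11
H(X) = -[(4/11)·log₂(4/11) + (6/11)·log₂(6/11) + (1/11)·log₂(1/11)]
  = 0.5307 + 0.4770 + 0.3145 = 1.3222 bits

H(Y|X) = Σ_x P(x)·H(Y|X=x):
  X=0: P(X=0) = 4/11, P(Y|X=0) = (5/6, 1/6) → H(Y|X=0) = 0.6500
  X=1: P(X=1) = 6/11, P(Y|X=1) = (1/6, 5/6) → H(Y|X=1) = 0.6500
  X=2: P(X=2) = 1/11, P(Y|X=2) = (1, 0) → H(Y|X=2) = 0.0000
H(Y|X) = (4/11)·0.6500 + (6/11)·0.6500 + (1/11)·0.0000 = 0.5909 bits

H(X,Y) = -Σ_{x,y} P(x,y) log₂ P(x,y). Per-cell terms -P(x,y)·log₂P(x,y):
  X=0: 0.5220, 0.2451
  X=1: 0.3145, 0.5170
  X=2: 0.3145, 0.0000
  (cells with P = 0 contribute 0)
Sum of the 6 terms: H(X,Y) = 1.9131 bits

Chain rule check:
  H(X) + H(Y|X) = 1.3222 + 0.5909 = 1.9131 bits
  H(X,Y) = 1.9131 bits
✓ Chain rule verified.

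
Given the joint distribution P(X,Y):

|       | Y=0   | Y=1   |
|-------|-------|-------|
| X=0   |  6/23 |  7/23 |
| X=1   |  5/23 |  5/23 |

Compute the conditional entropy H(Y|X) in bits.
0.9976 bits

H(Y|X) = H(X,Y) - H(X)

H(X,Y) = -Σ_{x,y} P(x,y) log₂ P(x,y). Per-cell terms -P(x,y)·log₂P(x,y):
  X=0: 0.50572, 0.52232
  X=1: 0.47862, 0.47862
Sum of the 4 terms: H(X,Y) = 1.9853 bits

Marginal of X (row sums):
  P(X=0) = 6/23 + 7/23 = 13/23
  P(X=1) = 5/23 + 5/23 = 10/23
H(X) = -[(13/23)·log₂(13/23) + (10/23)·log₂(10/23)]
  = 0.46524 + 0.52245 = 0.9877 bits

H(Y|X) = H(X,Y) - H(X) = 1.9853 - 0.9877 = 0.9976 bits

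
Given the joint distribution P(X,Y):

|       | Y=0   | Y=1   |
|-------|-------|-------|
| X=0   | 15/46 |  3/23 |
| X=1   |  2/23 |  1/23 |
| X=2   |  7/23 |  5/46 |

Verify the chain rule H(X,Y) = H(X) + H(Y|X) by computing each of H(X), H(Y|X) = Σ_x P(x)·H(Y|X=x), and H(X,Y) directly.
H(X) = 1.4266 bits, H(Y|X) = 0.8572 bits, H(X,Y) = 2.2839 bits

Marginal of X (row sums):
  P(X=0) = 15/46 + 3/23 = 21/46
  P(X=1) = 2/23 + 1/23 = 3/23
  P(X=2) = 7/23 + 5/46 = 19/46
H(X) = -[(21/46)·log₂(21/46) + (3/23)·log₂(3/23) + (19/46)·log₂(19/46)]
  = 0.5164 + 0.3833 + 0.5269 = 1.4266 bits

H(Y|X) = Σ_x P(x)·H(Y|X=x):
  X=0: P(X=0) = 21/46, P(Y|X=0) = (5/7, 2/7) → H(Y|X=0) = 0.8631
  X=1: P(X=1) = 3/23, P(Y|X=1) = (2/3, 1/3) → H(Y|X=1) = 0.9183
  X=2: P(X=2) = 19/46, P(Y|X=2) = (14/19, 5/19) → H(Y|X=2) = 0.8315
H(Y|X) = (21/46)·0.8631 + (3/23)·0.9183 + (19/46)·0.8315 = 0.8572 bits

H(X,Y) = -Σ_{x,y} P(x,y) log₂ P(x,y). Per-cell terms -P(x,y)·log₂P(x,y):
  X=0: 0.5272, 0.3833
  X=1: 0.3064, 0.1967
  X=2: 0.5223, 0.3480
Sum of the 6 terms: H(X,Y) = 2.2839 bits

Chain rule check:
  H(X) + H(Y|X) = 1.4266 + 0.8572 = 2.2838 bits
  H(X,Y) = 2.2839 bits
✓ Chain rule verified (Δ = 0.0001 is 4-dp rounding noise: each of the three values was rounded independently).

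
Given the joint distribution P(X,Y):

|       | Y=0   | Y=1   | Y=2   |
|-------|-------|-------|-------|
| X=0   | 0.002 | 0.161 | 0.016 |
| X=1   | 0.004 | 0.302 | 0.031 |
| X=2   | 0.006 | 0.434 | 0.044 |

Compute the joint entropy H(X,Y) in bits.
2.0117 bits

H(X,Y) = -Σ_{x,y} P(x,y) log₂ P(x,y). Per-cell terms -P(x,y)·log₂P(x,y):
  X=0: 0.01793, 0.42421, 0.09545
  X=1: 0.03186, 0.52167, 0.15536
  X=2: 0.04428, 0.52264, 0.19828
Sum of the 9 terms: H(X,Y) = 2.0117 bits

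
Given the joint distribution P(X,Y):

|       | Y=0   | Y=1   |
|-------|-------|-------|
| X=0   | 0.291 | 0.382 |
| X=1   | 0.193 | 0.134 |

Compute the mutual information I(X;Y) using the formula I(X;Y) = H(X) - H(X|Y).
0.0159 bits

I(X;Y) = H(X) - H(X|Y)

Marginal of X (row sums):
  P(X=0) = 0.291 + 0.382 = 0.673
  P(X=1) = 0.193 + 0.134 = 0.327
H(X) = -[0.673·log₂(0.673) + 0.327·log₂(0.327)]
  = 0.3845 + 0.5273 = 0.9118 bits

Marginal of Y (column sums):
  P(Y=0) = 0.291 + 0.193 = 0.484
  P(Y=1) = 0.382 + 0.134 = 0.516
H(X|Y) = Σ_y P(y)·H(X|Y=y):
  Y=0: P(Y=0) = 0.484, P(X|Y=0) = (291/484, 193/484) → H(X|Y=0) = 0.9702
  Y=1: P(Y=1) = 0.516, P(X|Y=1) = (191/258, 67/258) → H(X|Y=1) = 0.8263
H(X|Y) = 0.484·0.9702 + 0.516·0.8263 = 0.8959 bits

I(X;Y) = H(X) - H(X|Y) = 0.9118 - 0.8959 = 0.0159 bits

Cross-check via I(X;Y) = H(X) + H(Y) - H(X,Y): computing H(Y) from the column sums and H(X,Y) from the 4 cells in the same way gives H(Y) = 0.9993 bits and H(X,Y) = 1.8952 bits, so
I(X;Y) = 0.9118 + 0.9993 - 1.8952 = 0.0159 bits ✓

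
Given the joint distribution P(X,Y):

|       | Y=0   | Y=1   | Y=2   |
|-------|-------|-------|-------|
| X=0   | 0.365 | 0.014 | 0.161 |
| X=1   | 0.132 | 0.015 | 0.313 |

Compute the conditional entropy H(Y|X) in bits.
1.0468 bits

H(Y|X) = H(X,Y) - H(X)

H(X,Y) = -Σ_{x,y} P(x,y) log₂ P(x,y). Per-cell terms -P(x,y)·log₂P(x,y):
  X=0: 0.53072, 0.08622, 0.42421
  X=1: 0.38562, 0.09088, 0.52451
Sum of the 6 terms: H(X,Y) = 2.0422 bits

Marginal of X (row sums):
  P(X=0) = 0.365 + 0.014 + 0.161 = 0.540
  P(X=1) = 0.132 + 0.015 + 0.313 = 0.460
H(X) = -[0.540·log₂(0.540) + 0.460·log₂(0.460)]
  = 0.48004 + 0.51534 = 0.9954 bits

H(Y|X) = H(X,Y) - H(X) = 2.0422 - 0.9954 = 1.0468 bits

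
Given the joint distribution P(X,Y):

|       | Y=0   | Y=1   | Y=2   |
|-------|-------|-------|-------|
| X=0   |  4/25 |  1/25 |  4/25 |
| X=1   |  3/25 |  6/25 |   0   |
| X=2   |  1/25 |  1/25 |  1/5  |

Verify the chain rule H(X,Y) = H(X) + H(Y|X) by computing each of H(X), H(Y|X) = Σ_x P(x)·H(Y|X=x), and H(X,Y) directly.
H(X) = 1.5755 bits, H(Y|X) = 1.1534 bits, H(X,Y) = 2.7289 bits

Marginal of X (row sums):
  P(X=0) = 4/25 + 1/25 + 4/25 = 9/25
  P(X=1) = 3/25 + 6/25 + 0 = 9/25
  P(X=2) = 1/25 + 1/25 + 1/5 = 7/25
H(X) = -[(9/25)·log₂(9/25) + (9/25)·log₂(9/25) + (7/25)·log₂(7/25)]
  = 0.53062 + 0.53062 + 0.51422 = 1.5755 bits

H(Y|X) = Σ_x P(x)·H(Y|X=x):
  X=0: P(X=0) = 9/25, P(Y|X=0) = (4/9, 1/9, 4/9) → H(Y|X=0) = 1.39215
  X=1: P(X=1) = 9/25, P(Y|X=1) = (1/3, 2/3, 0) → H(Y|X=1) = 0.91830
  X=2: P(X=2) = 7/25, P(Y|X=2) = (1/7, 1/7, 5/7) → H(Y|X=2) = 1.14883
H(Y|X) = (9/25)·1.39215 + (9/25)·0.91830 + (7/25)·1.14883 = 1.1534 bits

H(X,Y) = -Σ_{x,y} P(x,y) log₂ P(x,y). Per-cell terms -P(x,y)·log₂P(x,y):
  X=0: 0.42302, 0.18575, 0.42302
  X=1: 0.36707, 0.49413, 0.00000
  X=2: 0.18575, 0.18575, 0.46439
  (cells with P = 0 contribute 0)
Sum of the 9 terms: H(X,Y) = 2.7289 bits

Chain rule check:
  H(X) + H(Y|X) = 1.5755 + 1.1534 = 2.7289 bits
  H(X,Y) = 2.7289 bits
✓ Chain rule verified.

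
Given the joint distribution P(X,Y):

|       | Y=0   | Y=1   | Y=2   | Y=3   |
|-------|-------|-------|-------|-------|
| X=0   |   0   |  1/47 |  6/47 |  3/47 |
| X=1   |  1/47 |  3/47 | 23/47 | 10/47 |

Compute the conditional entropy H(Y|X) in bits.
1.3551 bits

H(Y|X) = H(X,Y) - H(X)

H(X,Y) = -Σ_{x,y} P(x,y) log₂ P(x,y). Per-cell terms -P(x,y)·log₂P(x,y):
  X=0: 0.0000, 0.1182, 0.3791, 0.2534
  X=1: 0.1182, 0.2534, 0.5045, 0.4750
  (cells with P = 0 contribute 0)
Sum of the 8 terms: H(X,Y) = 2.1018 bits

Marginal of X (row sums):
  P(X=0) = 0 + 1/47 + 6/47 + 3/47 = 10/47
  P(X=1) = 1/47 + 3/47 + 23/47 + 10/47 = 37/47
H(X) = -[(10/47)·log₂(10/47) + (37/47)·log₂(37/47)]
  = 0.4750 + 0.2717 = 0.7467 bits

H(Y|X) = H(X,Y) - H(X) = 2.1018 - 0.7467 = 1.3551 bits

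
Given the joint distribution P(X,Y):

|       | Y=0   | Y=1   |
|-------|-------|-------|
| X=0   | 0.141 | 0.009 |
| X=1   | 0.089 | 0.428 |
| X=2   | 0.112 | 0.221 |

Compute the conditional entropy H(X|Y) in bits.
1.2026 bits

H(X|Y) = H(X,Y) - H(Y)

H(X,Y) = -Σ_{x,y} P(x,y) log₂ P(x,y). Per-cell terms -P(x,y)·log₂P(x,y):
  X=0: 0.3985, 0.0612
  X=1: 0.3106, 0.5240
  X=2: 0.3537, 0.4813
Sum of the 6 terms: H(X,Y) = 2.1293 bits

Marginal of Y (column sums):
  P(Y=0) = 0.141 + 0.089 + 0.112 = 0.342
  P(Y=1) = 0.009 + 0.428 + 0.221 = 0.658
H(Y) = -[0.342·log₂(0.342) + 0.658·log₂(0.658)]
  = 0.5294 + 0.3973 = 0.9267 bits

H(X|Y) = H(X,Y) - H(Y) = 2.1293 - 0.9267 = 1.2026 bits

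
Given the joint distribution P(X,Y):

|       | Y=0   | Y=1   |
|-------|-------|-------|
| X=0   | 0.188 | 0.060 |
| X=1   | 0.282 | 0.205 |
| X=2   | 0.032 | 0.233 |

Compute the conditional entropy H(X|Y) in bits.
1.3291 bits

H(X|Y) = H(X,Y) - H(Y)

H(X,Y) = -Σ_{x,y} P(x,y) log₂ P(x,y). Per-cell terms -P(x,y)·log₂P(x,y):
  X=0: 0.4533, 0.2435
  X=1: 0.5150, 0.4687
  X=2: 0.1589, 0.4897
Sum of the 6 terms: H(X,Y) = 2.3291 bits

Marginal of Y (column sums):
  P(Y=0) = 0.188 + 0.282 + 0.032 = 0.502
  P(Y=1) = 0.060 + 0.205 + 0.233 = 0.498
H(Y) = -[0.502·log₂(0.502) + 0.498·log₂(0.498)]
  = 0.4991 + 0.5009 = 1.0000 bits

H(X|Y) = H(X,Y) - H(Y) = 2.3291 - 1.0000 = 1.3291 bits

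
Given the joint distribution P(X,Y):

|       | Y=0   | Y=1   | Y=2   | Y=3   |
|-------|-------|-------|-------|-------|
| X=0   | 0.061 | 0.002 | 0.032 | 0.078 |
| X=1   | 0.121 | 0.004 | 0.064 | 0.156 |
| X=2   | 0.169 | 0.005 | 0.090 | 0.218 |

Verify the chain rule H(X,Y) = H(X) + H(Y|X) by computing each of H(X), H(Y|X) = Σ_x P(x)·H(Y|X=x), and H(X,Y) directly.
H(X) = 1.4751 bits, H(Y|X) = 1.5709 bits, H(X,Y) = 3.0460 bits

Marginal of X (row sums):
  P(X=0) = 0.061 + 0.002 + 0.032 + 0.078 = 0.173
  P(X=1) = 0.121 + 0.004 + 0.064 + 0.156 = 0.345
  P(X=2) = 0.169 + 0.005 + 0.090 + 0.218 = 0.482
H(X) = -[0.173·log₂(0.173) + 0.345·log₂(0.345) + 0.482·log₂(0.482)]
  = 0.4379 + 0.5297 + 0.5075 = 1.4751 bits

H(Y|X) = Σ_x P(x)·H(Y|X=x):
  X=0: P(X=0) = 0.173, P(Y|X=0) = (61/173, 2/173, 32/173, 78/173) → H(Y|X=0) = 1.5731
  X=1: P(X=1) = 0.345, P(Y|X=1) = (121/345, 4/345, 64/345, 52/115) → H(Y|X=1) = 1.5733
  X=2: P(X=2) = 0.482, P(Y|X=2) = (169/482, 5/482, 45/241, 109/241) → H(Y|X=2) = 1.5683
H(Y|X) = 0.173·1.5731 + 0.345·1.5733 + 0.482·1.5683 = 1.5709 bits

H(X,Y) = -Σ_{x,y} P(x,y) log₂ P(x,y). Per-cell terms -P(x,y)·log₂P(x,y):
  X=0: 0.2461, 0.0179, 0.1589, 0.2871
  X=1: 0.3687, 0.0319, 0.2538, 0.4181
  X=2: 0.4335, 0.0382, 0.3127, 0.4791
Sum of the 12 terms: H(X,Y) = 3.0460 bits

Chain rule check:
  H(X) + H(Y|X) = 1.4751 + 1.5709 = 3.0460 bits
  H(X,Y) = 3.0460 bits
✓ Chain rule verified.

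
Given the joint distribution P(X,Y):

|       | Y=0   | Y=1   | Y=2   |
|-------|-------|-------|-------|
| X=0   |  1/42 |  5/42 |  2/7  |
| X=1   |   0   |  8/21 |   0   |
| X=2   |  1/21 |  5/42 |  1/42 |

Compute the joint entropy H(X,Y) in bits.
2.2438 bits

H(X,Y) = -Σ_{x,y} P(x,y) log₂ P(x,y). Per-cell terms -P(x,y)·log₂P(x,y):
  X=0: 0.1284, 0.3655, 0.5164
  X=1: 0.0000, 0.5304, 0.0000
  X=2: 0.2092, 0.3655, 0.1284
  (cells with P = 0 contribute 0)
Sum of the 9 terms: H(X,Y) = 2.2438 bits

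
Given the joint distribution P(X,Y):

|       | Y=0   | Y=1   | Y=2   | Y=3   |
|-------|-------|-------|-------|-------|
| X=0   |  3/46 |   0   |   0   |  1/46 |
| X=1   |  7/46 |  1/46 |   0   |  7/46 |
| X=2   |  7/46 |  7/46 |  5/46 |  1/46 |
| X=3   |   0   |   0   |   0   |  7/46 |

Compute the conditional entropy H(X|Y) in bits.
1.1842 bits

H(X|Y) = H(X,Y) - H(Y)

H(X,Y) = -Σ_{x,y} P(x,y) log₂ P(x,y). Per-cell terms -P(x,y)·log₂P(x,y):
  X=0: 0.256865, 0.000000, 0.000000, 0.120077
  X=1: 0.413336, 0.120077, 0.000000, 0.413336
  X=2: 0.413336, 0.413336, 0.348004, 0.120077
  X=3: 0.000000, 0.000000, 0.000000, 0.413336
  (cells with P = 0 contribute 0)
Sum of the 16 terms: H(X,Y) = 3.03178 bits

Marginal of Y (column sums):
  P(Y=0) = 3/46 + 7/46 + 7/46 + 0 = 17/46
  P(Y=1) = 0 + 1/46 + 7/46 + 0 = 4/23
  P(Y=2) = 0 + 0 + 5/46 + 0 = 5/46
  P(Y=3) = 1/46 + 7/46 + 1/46 + 7/46 = 8/23
H(Y) = -[(17/46)·log₂(17/46) + (4/23)·log₂(4/23) + (5/46)·log₂(5/46) + (8/23)·log₂(8/23)]
  = 0.530732 + 0.438880 + 0.348004 + 0.529935 = 1.84755 bits

H(X|Y) = H(X,Y) - H(Y) = 3.03178 - 1.84755 = 1.1842 bits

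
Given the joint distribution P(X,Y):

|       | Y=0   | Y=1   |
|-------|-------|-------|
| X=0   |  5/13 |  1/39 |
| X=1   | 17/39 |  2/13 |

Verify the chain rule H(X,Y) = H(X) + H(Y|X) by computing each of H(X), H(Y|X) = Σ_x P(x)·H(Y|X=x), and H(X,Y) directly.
H(X) = 0.9766 bits, H(Y|X) = 0.6267 bits, H(X,Y) = 1.6034 bits

Marginal of X (row sums):
  P(X=0) = 5/13 + 1/39 = 16/39
  P(X=1) = 17/39 + 2/13 = 23/39
H(X) = -[(16/39)·log₂(16/39) + (23/39)·log₂(23/39)]
  = 0.5273 + 0.4493 = 0.9766 bits

H(Y|X) = Σ_x P(x)·H(Y|X=x):
  X=0: P(X=0) = 16/39, P(Y|X=0) = (15/16, 1/16) → H(Y|X=0) = 0.3373
  X=1: P(X=1) = 23/39, P(Y|X=1) = (17/23, 6/23) → H(Y|X=1) = 0.8281
H(Y|X) = (16/39)·0.3373 + (23/39)·0.8281 = 0.6267 bits

H(X,Y) = -Σ_{x,y} P(x,y) log₂ P(x,y). Per-cell terms -P(x,y)·log₂P(x,y):
  X=0: 0.5302, 0.1355
  X=1: 0.5222, 0.4155
Sum of the 4 terms: H(X,Y) = 1.6034 bits

Chain rule check:
  H(X) + H(Y|X) = 0.9766 + 0.6267 = 1.6033 bits
  H(X,Y) = 1.6034 bits
✓ Chain rule verified (Δ = 0.0001 is 4-dp rounding noise: each of the three values was rounded independently).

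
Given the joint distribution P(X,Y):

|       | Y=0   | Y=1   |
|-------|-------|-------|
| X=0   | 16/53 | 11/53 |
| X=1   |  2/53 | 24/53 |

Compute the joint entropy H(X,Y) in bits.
1.6884 bits

H(X,Y) = -Σ_{x,y} P(x,y) log₂ P(x,y). Per-cell terms -P(x,y)·log₂P(x,y):
  X=0: 0.5216, 0.4708
  X=1: 0.1784, 0.5176
Sum of the 4 terms: H(X,Y) = 1.6884 bits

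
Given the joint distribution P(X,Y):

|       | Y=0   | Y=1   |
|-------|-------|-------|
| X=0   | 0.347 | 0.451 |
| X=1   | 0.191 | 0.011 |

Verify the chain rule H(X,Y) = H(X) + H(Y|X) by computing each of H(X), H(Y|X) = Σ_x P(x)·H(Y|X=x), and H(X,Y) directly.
H(X) = 0.7259 bits, H(Y|X) = 0.8498 bits, H(X,Y) = 1.5757 bits

Marginal of X (row sums):
  P(X=0) = 0.347 + 0.451 = 0.798
  P(X=1) = 0.191 + 0.011 = 0.202
H(X) = -[0.798·log₂(0.798) + 0.202·log₂(0.202)]
  = 0.25978 + 0.46613 = 0.7259 bits

H(Y|X) = Σ_x P(x)·H(Y|X=x):
  X=0: P(X=0) = 0.798, P(Y|X=0) = (347/798, 451/798) → H(Y|X=0) = 0.98771
  X=1: P(X=1) = 0.202, P(Y|X=1) = (191/202, 11/202) → H(Y|X=1) = 0.30503
H(Y|X) = 0.798·0.98771 + 0.202·0.30503 = 0.8498 bits

H(X,Y) = -Σ_{x,y} P(x,y) log₂ P(x,y). Per-cell terms -P(x,y)·log₂P(x,y):
  X=0: 0.52987, 0.51811
  X=1: 0.45618, 0.07157
Sum of the 4 terms: H(X,Y) = 1.5757 bits

Chain rule check:
  H(X) + H(Y|X) = 0.7259 + 0.8498 = 1.5757 bits
  H(X,Y) = 1.5757 bits
✓ Chain rule verified.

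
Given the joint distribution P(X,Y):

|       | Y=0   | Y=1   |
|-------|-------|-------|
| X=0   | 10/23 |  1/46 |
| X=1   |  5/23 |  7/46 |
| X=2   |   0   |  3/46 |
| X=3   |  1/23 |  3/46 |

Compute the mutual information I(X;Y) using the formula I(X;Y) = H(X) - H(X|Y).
0.2937 bits

I(X;Y) = H(X) - H(X|Y)

Marginal of X (row sums):
  P(X=0) = 10/23 + 1/46 = 21/46
  P(X=1) = 5/23 + 7/46 = 17/46
  P(X=2) = 0 + 3/46 = 3/46
  P(X=3) = 1/23 + 3/46 = 5/46
H(X) = -[(21/46)·log₂(21/46) + (17/46)·log₂(17/46) + (3/46)·log₂(3/46) + (5/46)·log₂(5/46)]
  = 0.51644 + 0.53073 + 0.25687 + 0.34800 = 1.65204 bits

Marginal of Y (column sums):
  P(Y=0) = 10/23 + 5/23 + 0 + 1/23 = 16/23
  P(Y=1) = 1/46 + 7/46 + 3/46 + 3/46 = 7/23
H(X|Y) = Σ_y P(y)·H(X|Y=y):
  Y=0: P(Y=0) = 16/23, P(X|Y=0) = (5/8, 5/16, 0, 1/16) → H(X|Y=0) = 1.19819
  Y=1: P(Y=1) = 7/23, P(X|Y=1) = (1/14, 1/2, 3/14, 3/14) → H(X|Y=1) = 1.72441
H(X|Y) = (16/23)·1.19819 + (7/23)·1.72441 = 1.35834 bits

I(X;Y) = H(X) - H(X|Y) = 1.65204 - 1.35834 = 0.2937 bits

Cross-check via I(X;Y) = H(X) + H(Y) - H(X,Y): computing H(Y) from the column sums and H(X,Y) from the 8 cells in the same way gives H(Y) = 0.88654 bits and H(X,Y) = 2.24489 bits, so
I(X;Y) = 1.65204 + 0.88654 - 2.24489 = 0.2937 bits ✓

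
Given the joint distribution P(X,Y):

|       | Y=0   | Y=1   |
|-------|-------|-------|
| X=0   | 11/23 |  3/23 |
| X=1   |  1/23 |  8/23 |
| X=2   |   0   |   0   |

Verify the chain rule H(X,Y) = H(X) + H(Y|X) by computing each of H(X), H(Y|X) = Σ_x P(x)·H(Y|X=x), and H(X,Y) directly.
H(X) = 0.9656 bits, H(Y|X) = 0.6532 bits, H(X,Y) = 1.6188 bits

Marginal of X (row sums):
  P(X=0) = 11/23 + 3/23 = 14/23
  P(X=1) = 1/23 + 8/23 = 9/23
  P(X=2) = 0 + 0 = 0
H(X) = -[(14/23)·log₂(14/23) + (9/23)·log₂(9/23)]   (outcomes with P = 0 contribute 0)
  = 0.43595 + 0.52968 = 0.9656 bits

H(Y|X) = Σ_x P(x)·H(Y|X=x):
  X=0: P(X=0) = 14/23, P(Y|X=0) = (11/14, 3/14) → H(Y|X=0) = 0.74960
  X=1: P(X=1) = 9/23, P(Y|X=1) = (1/9, 8/9) → H(Y|X=1) = 0.50326
  X=2: P(X=2) = 0 → contributes 0
H(Y|X) = (14/23)·0.74960 + (9/23)·0.50326 = 0.6532 bits

H(X,Y) = -Σ_{x,y} P(x,y) log₂ P(x,y). Per-cell terms -P(x,y)·log₂P(x,y):
  X=0: 0.50893, 0.38330
  X=1: 0.19668, 0.52993
  X=2: 0.00000, 0.00000
  (cells with P = 0 contribute 0)
Sum of the 6 terms: H(X,Y) = 1.6188 bits

Chain rule check:
  H(X) + H(Y|X) = 0.9656 + 0.6532 = 1.6188 bits
  H(X,Y) = 1.6188 bits
✓ Chain rule verified.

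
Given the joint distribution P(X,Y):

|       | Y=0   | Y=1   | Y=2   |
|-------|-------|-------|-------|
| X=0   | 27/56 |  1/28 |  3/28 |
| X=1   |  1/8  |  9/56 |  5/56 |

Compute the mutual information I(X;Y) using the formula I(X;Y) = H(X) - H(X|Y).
0.1795 bits

I(X;Y) = H(X) - H(X|Y)

Marginal of X (row sums):
  P(X=0) = 27/56 + 1/28 + 3/28 = 5/8
  P(X=1) = 1/8 + 9/56 + 5/56 = 3/8
H(X) = -[(5/8)·log₂(5/8) + (3/8)·log₂(3/8)]
  = 0.423795 + 0.530639 = 0.954434 bits

Marginal of Y (column sums):
  P(Y=0) = 27/56 + 1/8 = 17/28
  P(Y=1) = 1/28 + 9/56 = 11/56
  P(Y=2) = 3/28 + 5/56 = 11/56
H(X|Y) = Σ_y P(y)·H(X|Y=y):
  Y=0: P(Y=0) = 17/28, P(X|Y=0) = (27/34, 7/34) → H(X|Y=0) = 0.733538
  Y=1: P(Y=1) = 11/56, P(X|Y=1) = (2/11, 9/11) → H(X|Y=1) = 0.684038
  Y=2: P(Y=2) = 11/56, P(X|Y=2) = (6/11, 5/11) → H(X|Y=2) = 0.994030
H(X|Y) = (17/28)·0.733538 + (11/56)·0.684038 + (11/56)·0.994030 = 0.774983 bits

I(X;Y) = H(X) - H(X|Y) = 0.954434 - 0.774983 = 0.1795 bits

Cross-check via I(X;Y) = H(X) + H(Y) - H(X,Y): computing H(Y) from the column sums and H(X,Y) from the 6 cells in the same way gives H(Y) = 1.359476 bits and H(X,Y) = 2.134459 bits, so
I(X;Y) = 0.954434 + 1.359476 - 2.134459 = 0.1795 bits ✓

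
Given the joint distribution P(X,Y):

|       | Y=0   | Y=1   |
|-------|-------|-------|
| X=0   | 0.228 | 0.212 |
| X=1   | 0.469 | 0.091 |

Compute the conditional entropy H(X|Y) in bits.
0.9028 bits

H(X|Y) = H(X,Y) - H(Y)

H(X,Y) = -Σ_{x,y} P(x,y) log₂ P(x,y). Per-cell terms -P(x,y)·log₂P(x,y):
  X=0: 0.48630, 0.47443
  X=1: 0.51231, 0.31468
Sum of the 4 terms: H(X,Y) = 1.7877 bits

Marginal of Y (column sums):
  P(Y=0) = 0.228 + 0.469 = 0.697
  P(Y=1) = 0.212 + 0.091 = 0.303
H(Y) = -[0.697·log₂(0.697) + 0.303·log₂(0.303)]
  = 0.36298 + 0.52195 = 0.8849 bits

H(X|Y) = H(X,Y) - H(Y) = 1.7877 - 0.8849 = 0.9028 bits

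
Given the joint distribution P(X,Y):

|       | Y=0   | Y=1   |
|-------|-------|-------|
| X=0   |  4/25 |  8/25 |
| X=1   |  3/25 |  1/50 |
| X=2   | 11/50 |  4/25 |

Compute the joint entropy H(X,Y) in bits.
2.3326 bits

H(X,Y) = -Σ_{x,y} P(x,y) log₂ P(x,y). Per-cell terms -P(x,y)·log₂P(x,y):
  X=0: 0.4230, 0.5260
  X=1: 0.3671, 0.1129
  X=2: 0.4806, 0.4230
Sum of the 6 terms: H(X,Y) = 2.3326 bits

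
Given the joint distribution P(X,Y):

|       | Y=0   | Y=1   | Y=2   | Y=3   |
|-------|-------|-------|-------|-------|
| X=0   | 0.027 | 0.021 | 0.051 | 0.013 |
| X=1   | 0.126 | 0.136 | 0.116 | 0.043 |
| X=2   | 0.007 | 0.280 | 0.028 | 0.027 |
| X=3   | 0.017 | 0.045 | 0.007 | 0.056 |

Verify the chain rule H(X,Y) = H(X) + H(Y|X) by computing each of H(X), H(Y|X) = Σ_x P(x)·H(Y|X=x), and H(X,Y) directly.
H(X) = 1.7836 bits, H(Y|X) = 1.5320 bits, H(X,Y) = 3.3156 bits

Marginal of X (row sums):
  P(X=0) = 0.027 + 0.021 + 0.051 + 0.013 = 0.112
  P(X=1) = 0.126 + 0.136 + 0.116 + 0.043 = 0.421
  P(X=2) = 0.007 + 0.280 + 0.028 + 0.027 = 0.342
  P(X=3) = 0.017 + 0.045 + 0.007 + 0.056 = 0.125
H(X) = -[0.112·log₂(0.112) + 0.421·log₂(0.421) + 0.342·log₂(0.342) + 0.125·log₂(0.125)]
  = 0.353744 + 0.525453 + 0.529393 + 0.375000 = 1.7836 bits

H(Y|X) = Σ_x P(x)·H(Y|X=x):
  X=0: P(X=0) = 0.112, P(Y|X=0) = (27/112, 3/16, 51/112, 13/112) → H(Y|X=0) = 1.825033
  X=1: P(X=1) = 0.421, P(Y|X=1) = (126/421, 136/421, 116/421, 43/421) → H(Y|X=1) = 1.896091
  X=2: P(X=2) = 0.342, P(Y|X=2) = (7/342, 140/171, 14/171, 3/38) → H(Y|X=2) = 0.935868
  X=3: P(X=3) = 0.125, P(Y|X=3) = (17/125, 9/25, 7/125, 56/125) → H(Y|X=3) = 1.673915
H(Y|X) = 0.112·1.825033 + 0.421·1.896091 + 0.342·0.935868 + 0.125·1.673915 = 1.5320 bits

H(X,Y) = -Σ_{x,y} P(x,y) log₂ P(x,y). Per-cell terms -P(x,y)·log₂P(x,y):
  X=0: 0.140694, 0.117043, 0.218961, 0.081449
  X=1: 0.376552, 0.391452, 0.360505, 0.195199
  X=2: 0.050109, 0.514220, 0.144436, 0.140694
  X=3: 0.099931, 0.201327, 0.050109, 0.232872
Sum of the 16 terms: H(X,Y) = 3.3156 bits

Chain rule check:
  H(X) + H(Y|X) = 1.7836 + 1.5320 = 3.3156 bits
  H(X,Y) = 3.3156 bits
✓ Chain rule verified.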